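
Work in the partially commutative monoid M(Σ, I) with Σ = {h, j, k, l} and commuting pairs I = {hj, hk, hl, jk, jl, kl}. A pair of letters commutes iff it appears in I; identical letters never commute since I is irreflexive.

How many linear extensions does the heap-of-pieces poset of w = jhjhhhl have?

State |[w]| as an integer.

piece 0:j — minimal
piece 1:h — minimal
piece 2:j rests on {0:j}
piece 3:h rests on {1:h}
piece 4:h rests on {3:h}
piece 5:h rests on {4:h}
piece 6:l — minimal
minimal pieces: {0:j, 1:h, 6:l}
ways to finish when only these pieces remain (= sum over removing one remaining piece with nothing left below it):
  1 left: {2}→1  {5}→1  {6}→1
  2 left: {0,2}→1  {2,5}→2  {2,6}→2  {4,5}→1  {5,6}→2
  3 left: {0,2,5}→3  {0,2,6}→3  {2,4,5}→3  {2,5,6}→6  {3,4,5}→1  {4,5,6}→3
  4 left: {0,2,4,5}→6  {0,2,5,6}→12  {1,3,4,5}→1  {2,3,4,5}→4  {2,4,5,6}→12  {3,4,5,6}→4
  5 left: {0,2,3,4,5}→10  {0,2,4,5,6}→30  {1,2,3,4,5}→5  {1,3,4,5,6}→5  {2,3,4,5,6}→20
  placing 0:j first → 30 extensions
  placing 1:h first → 60 extensions
  placing 6:l first → 15 extensions
total linear extensions = 105

105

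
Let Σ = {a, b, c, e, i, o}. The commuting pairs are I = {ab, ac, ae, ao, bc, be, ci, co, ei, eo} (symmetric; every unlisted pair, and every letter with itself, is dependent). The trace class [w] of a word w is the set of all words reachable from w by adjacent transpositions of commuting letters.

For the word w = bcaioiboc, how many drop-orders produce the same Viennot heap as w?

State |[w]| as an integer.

drop 0:b onto floor
drop 1:c onto floor
drop 2:a onto floor
drop 3:i onto {0:b, 2:a}
drop 4:o onto {3:i}
drop 5:i onto {4:o}
drop 6:b onto {5:i}
drop 7:o onto {6:b}
drop 8:c onto {1:c}
ground layer = {0:b, 1:c, 2:a}
drop-orders for the pieces not yet dropped (sum over which currently-grounded one goes next):
  1 to go: {7} 1  {8} 1
  2 to go: {1,8} 1  {6,7} 1  {7,8} 2
  3 to go: {1,7,8} 3  {5,6,7} 1  {6,7,8} 3
  4 to go: {1,6,7,8} 6  {4,5,6,7} 1  {5,6,7,8} 4
  5 to go: {1,5,6,7,8} 10  {3,4,5,6,7} 1  {4,5,6,7,8} 5
  6 to go: {0,3,4,5,6,7} 1  {1,4,5,6,7,8} 15  {2,3,4,5,6,7} 1  {3,4,5,6,7,8} 6
  7 to go: {0,2,3,4,5,6,7} 2  {0,3,4,5,6,7,8} 7  {1,3,4,5,6,7,8} 21  {2,3,4,5,6,7,8} 7
  if 0:b drops first: 28 orders
  if 1:c drops first: 16 orders
  if 2:a drops first: 28 orders
heap linearizations: 72

72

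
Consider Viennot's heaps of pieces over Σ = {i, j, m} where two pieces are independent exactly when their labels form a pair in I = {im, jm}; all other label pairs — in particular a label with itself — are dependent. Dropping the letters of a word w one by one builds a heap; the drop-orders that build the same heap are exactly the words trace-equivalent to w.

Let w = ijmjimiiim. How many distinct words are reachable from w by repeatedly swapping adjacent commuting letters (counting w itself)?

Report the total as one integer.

0(i) covers ∅
1(j) covers 0:i
2(m) covers ∅
3(j) covers 1:j
4(i) covers 3:j
5(m) covers 2:m
6(i) covers 4:i
7(i) covers 6:i
8(i) covers 7:i
9(m) covers 5:m
floor of heap: 0:i, 2:m
completions by unplaced set U, small U first (add the entries for U minus each lowest piece of U):
  |U|=1: {8}:1  {9}:1
  |U|=2: {5,9}:1  {7,8}:1  {8,9}:2
  |U|=3: {2,5,9}:1  {5,8,9}:3  {6,7,8}:1  {7,8,9}:3
  |U|=4: {2,5,8,9}:4  {4,6,7,8}:1  {5,7,8,9}:6  {6,7,8,9}:4
  |U|=5: {2,5,7,8,9}:10  {3,4,6,7,8}:1  {4,6,7,8,9}:5  {5,6,7,8,9}:10
  |U|=6: {1,3,4,6,7,8}:1  {2,5,6,7,8,9}:20  {3,4,6,7,8,9}:6  {4,5,6,7,8,9}:15
  |U|=7: {0,1,3,4,6,7,8}:1  {1,3,4,6,7,8,9}:7  {2,4,5,6,7,8,9}:35  {3,4,5,6,7,8,9}:21
  |U|=8: {0,1,3,4,6,7,8,9}:8  {1,3,4,5,6,7,8,9}:28  {2,3,4,5,6,7,8,9}:56
  start at 0(i): 84
  start at 2(m): 36
sum over floor = 120

120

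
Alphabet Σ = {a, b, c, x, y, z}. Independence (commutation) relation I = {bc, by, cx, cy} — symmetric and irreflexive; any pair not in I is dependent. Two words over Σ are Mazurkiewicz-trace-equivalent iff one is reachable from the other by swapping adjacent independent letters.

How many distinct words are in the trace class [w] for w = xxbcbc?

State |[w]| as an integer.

drop 0:x onto floor
drop 1:x onto {0:x}
drop 2:b onto {1:x}
drop 3:c onto floor
drop 4:b onto {2:b}
drop 5:c onto {3:c}
ground layer = {0:x, 3:c}
drop-orders for the pieces not yet dropped (sum over which currently-grounded one goes next):
  1 to go: {4} 1  {5} 1
  2 to go: {2,4} 1  {3,5} 1  {4,5} 2
  3 to go: {1,2,4} 1  {2,4,5} 3  {3,4,5} 3
  4 to go: {0,1,2,4} 1  {1,2,4,5} 4  {2,3,4,5} 6
  if 0:x drops first: 10 orders
  if 3:c drops first: 5 orders
heap linearizations: 15

15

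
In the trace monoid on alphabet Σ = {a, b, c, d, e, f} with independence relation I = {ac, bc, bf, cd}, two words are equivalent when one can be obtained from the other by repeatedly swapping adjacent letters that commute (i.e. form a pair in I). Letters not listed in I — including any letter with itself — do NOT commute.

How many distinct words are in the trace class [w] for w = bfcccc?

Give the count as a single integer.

6

#0=b has no predecessor
#1=f has no predecessor
#2=c depends on [1:f]
#3=c depends on [2:c]
#4=c depends on [3:c]
#5=c depends on [4:c]
sources: [0:b, 1:f]
N(rest) = Σ N(rest − s) over sources s of rest; N(one piece) = 1:
  size 1 → [0]=1  [5]=1
  size 2 → [0,5]=2  [4,5]=1
  size 3 → [0,4,5]=3  [3,4,5]=1
  size 4 → [0,3,4,5]=4  [2,3,4,5]=1
  first=0(b) contributes 1
  first=1(f) contributes 5
|[w]| = 6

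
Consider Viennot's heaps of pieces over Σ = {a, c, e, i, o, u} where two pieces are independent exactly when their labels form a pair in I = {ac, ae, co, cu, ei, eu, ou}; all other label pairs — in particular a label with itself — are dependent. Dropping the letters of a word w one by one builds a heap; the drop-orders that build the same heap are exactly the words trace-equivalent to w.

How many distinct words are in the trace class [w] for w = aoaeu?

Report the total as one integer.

0(a) covers ∅
1(o) covers 0:a
2(a) covers 1:o
3(e) covers 1:o
4(u) covers 2:a
floor of heap: 0:a
completions by unplaced set U, small U first (add the entries for U minus each lowest piece of U):
  |U|=1: {3}:1  {4}:1
  |U|=2: {2,4}:1  {3,4}:2
  |U|=3: {2,3,4}:3
  start at 0(a): 3

3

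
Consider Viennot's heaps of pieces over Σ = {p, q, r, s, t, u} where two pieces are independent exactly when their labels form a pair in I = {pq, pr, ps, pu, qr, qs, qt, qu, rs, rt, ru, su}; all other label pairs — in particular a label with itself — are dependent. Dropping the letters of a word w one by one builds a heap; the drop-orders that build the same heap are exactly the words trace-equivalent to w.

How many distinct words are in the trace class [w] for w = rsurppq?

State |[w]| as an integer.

1260

#0=r has no predecessor
#1=s has no predecessor
#2=u has no predecessor
#3=r depends on [0:r]
#4=p has no predecessor
#5=p depends on [4:p]
#6=q has no predecessor
sources: [0:r, 1:s, 2:u, 4:p, 6:q]
N(rest) = Σ N(rest − s) over sources s of rest; N(one piece) = 1:
  size 1 → [1]=1  [2]=1  [3]=1  [5]=1  [6]=1
  size 2 → [0,3]=1  [1,2]=2  [1,3]=2  [1,5]=2  [1,6]=2  [2,3]=2  [2,5]=2  [2,6]=2  [3,5]=2  [3,6]=2  [4,5]=1  [5,6]=2
  size 3 → [0,1,3]=3  [0,2,3]=3  [0,3,5]=3  [0,3,6]=3  [1,2,3]=6  [1,2,5]=6  [1,2,6]=6  [1,3,5]=6  [1,3,6]=6  [1,4,5]=3  [1,5,6]=6  [2,3,5]=6  [2,3,6]=6  [2,4,5]=3  [2,5,6]=6  [3,4,5]=3  [3,5,6]=6  [4,5,6]=3
  size 4 → [0,1,2,3]=12  [0,1,3,5]=12  [0,1,3,6]=12  [0,2,3,5]=12  [0,2,3,6]=12  [0,3,4,5]=6  [0,3,5,6]=12  [1,2,3,5]=24  [1,2,3,6]=24  [1,2,4,5]=12  [1,2,5,6]=24  [1,3,4,5]=12  [1,3,5,6]=24  [1,4,5,6]=12  [2,3,4,5]=12  [2,3,5,6]=24  [2,4,5,6]=12  [3,4,5,6]=12
  size 5 → [0,1,2,3,5]=60  [0,1,2,3,6]=60  [0,1,3,4,5]=30  [0,1,3,5,6]=60  [0,2,3,4,5]=30  [0,2,3,5,6]=60  [0,3,4,5,6]=30  [1,2,3,4,5]=60  [1,2,3,5,6]=120  [1,2,4,5,6]=60  [1,3,4,5,6]=60  [2,3,4,5,6]=60
  first=0(r) contributes 360
  first=1(s) contributes 180
  first=2(u) contributes 180
  first=4(p) contributes 360
  first=6(q) contributes 180
|[w]| = 1260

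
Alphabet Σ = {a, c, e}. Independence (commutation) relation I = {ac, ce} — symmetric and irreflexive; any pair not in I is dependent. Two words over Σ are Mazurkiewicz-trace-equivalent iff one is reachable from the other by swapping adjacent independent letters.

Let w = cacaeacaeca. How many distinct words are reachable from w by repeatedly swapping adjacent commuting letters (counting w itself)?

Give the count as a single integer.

330

drop 0:c onto floor
drop 1:a onto floor
drop 2:c onto {0:c}
drop 3:a onto {1:a}
drop 4:e onto {3:a}
drop 5:a onto {4:e}
drop 6:c onto {2:c}
drop 7:a onto {5:a}
drop 8:e onto {7:a}
drop 9:c onto {6:c}
drop 10:a onto {8:e}
ground layer = {0:c, 1:a}
drop-orders for the pieces not yet dropped (sum over which currently-grounded one goes next):
  1 to go: {9} 1  {10} 1
  2 to go: {6,9} 1  {8,10} 1  {9,10} 2
  3 to go: {2,6,9} 1  {6,9,10} 3  {7,8,10} 1  {8,9,10} 3
  4 to go: {0,2,6,9} 1  {2,6,9,10} 4  {5,7,8,10} 1  {6,8,9,10} 6  {7,8,9,10} 4
  5 to go: {0,2,6,9,10} 5  {2,6,8,9,10} 10  {4,5,7,8,10} 1  {5,7,8,9,10} 5  {6,7,8,9,10} 10
  6 to go: {0,2,6,8,9,10} 15  {2,6,7,8,9,10} 20  {3,4,5,7,8,10} 1  {4,5,7,8,9,10} 6  {5,6,7,8,9,10} 15
  7 to go: {0,2,6,7,8,9,10} 35  {1,3,4,5,7,8,10} 1  {2,5,6,7,8,9,10} 35  {3,4,5,7,8,9,10} 7  {4,5,6,7,8,9,10} 21
  8 to go: {0,2,5,6,7,8,9,10} 70  {1,3,4,5,7,8,9,10} 8  {2,4,5,6,7,8,9,10} 56  {3,4,5,6,7,8,9,10} 28
  9 to go: {0,2,4,5,6,7,8,9,10} 126  {1,3,4,5,6,7,8,9,10} 36  {2,3,4,5,6,7,8,9,10} 84
  if 0:c drops first: 120 orders
  if 1:a drops first: 210 orders
heap linearizations: 330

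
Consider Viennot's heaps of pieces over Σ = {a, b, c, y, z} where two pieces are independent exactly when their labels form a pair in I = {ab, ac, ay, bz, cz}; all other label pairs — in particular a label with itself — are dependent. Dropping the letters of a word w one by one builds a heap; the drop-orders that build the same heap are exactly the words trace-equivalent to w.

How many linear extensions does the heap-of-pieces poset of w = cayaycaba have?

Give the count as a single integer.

126

0(c) covers ∅
1(a) covers ∅
2(y) covers 0:c
3(a) covers 1:a
4(y) covers 2:y
5(c) covers 4:y
6(a) covers 3:a
7(b) covers 5:c
8(a) covers 6:a
floor of heap: 0:c, 1:a
completions by unplaced set U, small U first (add the entries for U minus each lowest piece of U):
  |U|=1: {7}:1  {8}:1
  |U|=2: {5,7}:1  {6,8}:1  {7,8}:2
  |U|=3: {3,6,8}:1  {4,5,7}:1  {5,7,8}:3  {6,7,8}:3
  |U|=4: {1,3,6,8}:1  {2,4,5,7}:1  {3,6,7,8}:4  {4,5,7,8}:4  {5,6,7,8}:6
  |U|=5: {0,2,4,5,7}:1  {1,3,6,7,8}:5  {2,4,5,7,8}:5  {3,5,6,7,8}:10  {4,5,6,7,8}:10
  |U|=6: {0,2,4,5,7,8}:6  {1,3,5,6,7,8}:15  {2,4,5,6,7,8}:15  {3,4,5,6,7,8}:20
  |U|=7: {0,2,4,5,6,7,8}:21  {1,3,4,5,6,7,8}:35  {2,3,4,5,6,7,8}:35
  start at 0(c): 70
  start at 1(a): 56
sum over floor = 126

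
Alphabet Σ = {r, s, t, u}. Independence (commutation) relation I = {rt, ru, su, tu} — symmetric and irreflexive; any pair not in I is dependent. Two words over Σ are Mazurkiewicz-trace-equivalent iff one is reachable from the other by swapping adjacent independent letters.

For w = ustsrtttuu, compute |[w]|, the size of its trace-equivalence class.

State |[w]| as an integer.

#0=u has no predecessor
#1=s has no predecessor
#2=t depends on [1:s]
#3=s depends on [2:t]
#4=r depends on [3:s]
#5=t depends on [3:s]
#6=t depends on [5:t]
#7=t depends on [6:t]
#8=u depends on [0:u]
#9=u depends on [8:u]
sources: [0:u, 1:s]
N(rest) = Σ N(rest − s) over sources s of rest; N(one piece) = 1:
  size 1 → [4]=1  [7]=1  [9]=1
  size 2 → [4,7]=2  [4,9]=2  [6,7]=1  [7,9]=2  [8,9]=1
  size 3 → [0,8,9]=1  [4,6,7]=3  [4,7,9]=6  [4,8,9]=3  [5,6,7]=1  [6,7,9]=3  [7,8,9]=3
  size 4 → [0,4,8,9]=4  [0,7,8,9]=4  [4,5,6,7]=4  [4,6,7,9]=12  [4,7,8,9]=12  [5,6,7,9]=4  [6,7,8,9]=6
  size 5 → [0,4,7,8,9]=20  [0,6,7,8,9]=10  [3,4,5,6,7]=4  [4,5,6,7,9]=20  [4,6,7,8,9]=30  [5,6,7,8,9]=10
  size 6 → [0,4,6,7,8,9]=60  [0,5,6,7,8,9]=20  [2,3,4,5,6,7]=4  [3,4,5,6,7,9]=24  [4,5,6,7,8,9]=60
  size 7 → [0,4,5,6,7,8,9]=140  [1,2,3,4,5,6,7]=4  [2,3,4,5,6,7,9]=28  [3,4,5,6,7,8,9]=84
  size 8 → [0,3,4,5,6,7,8,9]=224  [1,2,3,4,5,6,7,9]=32  [2,3,4,5,6,7,8,9]=112
  first=0(u) contributes 144
  first=1(s) contributes 336
|[w]| = 480

480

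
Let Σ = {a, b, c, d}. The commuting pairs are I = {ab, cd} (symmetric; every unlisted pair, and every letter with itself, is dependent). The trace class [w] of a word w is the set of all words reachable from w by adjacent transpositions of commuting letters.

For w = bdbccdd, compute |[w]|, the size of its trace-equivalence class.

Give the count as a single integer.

piece 0:b — minimal
piece 1:d rests on {0:b}
piece 2:b rests on {1:d}
piece 3:c rests on {2:b}
piece 4:c rests on {3:c}
piece 5:d rests on {2:b}
piece 6:d rests on {5:d}
minimal pieces: {0:b}
ways to finish when only these pieces remain (= sum over removing one remaining piece with nothing left below it):
  1 left: {4}→1  {6}→1
  2 left: {3,4}→1  {4,6}→2  {5,6}→1
  3 left: {3,4,6}→3  {4,5,6}→3
  4 left: {3,4,5,6}→6
  5 left: {2,3,4,5,6}→6
  placing 0:b first → 6 extensions

6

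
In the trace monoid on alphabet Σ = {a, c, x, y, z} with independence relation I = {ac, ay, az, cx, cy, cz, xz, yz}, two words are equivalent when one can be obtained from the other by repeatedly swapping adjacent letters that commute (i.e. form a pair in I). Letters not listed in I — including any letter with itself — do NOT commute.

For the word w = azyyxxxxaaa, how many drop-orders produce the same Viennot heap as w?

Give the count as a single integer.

#0=a has no predecessor
#1=z has no predecessor
#2=y has no predecessor
#3=y depends on [2:y]
#4=x depends on [0:a, 3:y]
#5=x depends on [4:x]
#6=x depends on [5:x]
#7=x depends on [6:x]
#8=a depends on [7:x]
#9=a depends on [8:a]
#10=a depends on [9:a]
sources: [0:a, 1:z, 2:y]
N(rest) = Σ N(rest − s) over sources s of rest; N(one piece) = 1:
  size 1 → [1]=1  [10]=1
  size 2 → [1,10]=2  [9,10]=1
  size 3 → [1,9,10]=3  [8,9,10]=1
  size 4 → [1,8,9,10]=4  [7,8,9,10]=1
  size 5 → [1,7,8,9,10]=5  [6,7,8,9,10]=1
  size 6 → [1,6,7,8,9,10]=6  [5,6,7,8,9,10]=1
  size 7 → [1,5,6,7,8,9,10]=7  [4,5,6,7,8,9,10]=1
  size 8 → [0,4,5,6,7,8,9,10]=1  [1,4,5,6,7,8,9,10]=8  [3,4,5,6,7,8,9,10]=1
  size 9 → [0,1,4,5,6,7,8,9,10]=9  [0,3,4,5,6,7,8,9,10]=2  [1,3,4,5,6,7,8,9,10]=9  [2,3,4,5,6,7,8,9,10]=1
  first=0(a) contributes 10
  first=1(z) contributes 3
  first=2(y) contributes 20
|[w]| = 33

33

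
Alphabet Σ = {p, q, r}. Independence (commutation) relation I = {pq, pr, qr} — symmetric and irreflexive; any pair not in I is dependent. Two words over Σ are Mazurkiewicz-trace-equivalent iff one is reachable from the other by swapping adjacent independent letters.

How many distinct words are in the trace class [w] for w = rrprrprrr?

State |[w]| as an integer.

36

#0=r has no predecessor
#1=r depends on [0:r]
#2=p has no predecessor
#3=r depends on [1:r]
#4=r depends on [3:r]
#5=p depends on [2:p]
#6=r depends on [4:r]
#7=r depends on [6:r]
#8=r depends on [7:r]
sources: [0:r, 2:p]
N(rest) = Σ N(rest − s) over sources s of rest; N(one piece) = 1:
  size 1 → [5]=1  [8]=1
  size 2 → [2,5]=1  [5,8]=2  [7,8]=1
  size 3 → [2,5,8]=3  [5,7,8]=3  [6,7,8]=1
  size 4 → [2,5,7,8]=6  [4,6,7,8]=1  [5,6,7,8]=4
  size 5 → [2,5,6,7,8]=10  [3,4,6,7,8]=1  [4,5,6,7,8]=5
  size 6 → [1,3,4,6,7,8]=1  [2,4,5,6,7,8]=15  [3,4,5,6,7,8]=6
  size 7 → [0,1,3,4,6,7,8]=1  [1,3,4,5,6,7,8]=7  [2,3,4,5,6,7,8]=21
  first=0(r) contributes 28
  first=2(p) contributes 8
|[w]| = 36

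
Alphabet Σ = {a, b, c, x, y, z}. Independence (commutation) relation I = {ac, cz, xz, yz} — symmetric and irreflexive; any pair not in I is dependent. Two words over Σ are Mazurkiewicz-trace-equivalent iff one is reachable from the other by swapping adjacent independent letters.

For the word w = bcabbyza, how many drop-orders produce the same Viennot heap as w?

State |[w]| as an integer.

4

drop 0:b onto floor
drop 1:c onto {0:b}
drop 2:a onto {0:b}
drop 3:b onto {1:c, 2:a}
drop 4:b onto {3:b}
drop 5:y onto {4:b}
drop 6:z onto {4:b}
drop 7:a onto {5:y, 6:z}
ground layer = {0:b}
drop-orders for the pieces not yet dropped (sum over which currently-grounded one goes next):
  1 to go: {7} 1
  2 to go: {5,7} 1  {6,7} 1
  3 to go: {5,6,7} 2
  4 to go: {4,5,6,7} 2
  5 to go: {3,4,5,6,7} 2
  6 to go: {1,3,4,5,6,7} 2  {2,3,4,5,6,7} 2
  if 0:b drops first: 4 orders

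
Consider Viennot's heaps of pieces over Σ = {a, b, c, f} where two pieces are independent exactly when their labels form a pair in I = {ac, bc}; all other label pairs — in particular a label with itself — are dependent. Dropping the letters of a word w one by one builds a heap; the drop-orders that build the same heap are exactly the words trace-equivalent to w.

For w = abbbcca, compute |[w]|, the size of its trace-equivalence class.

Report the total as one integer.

21

piece 0:a — minimal
piece 1:b rests on {0:a}
piece 2:b rests on {1:b}
piece 3:b rests on {2:b}
piece 4:c — minimal
piece 5:c rests on {4:c}
piece 6:a rests on {3:b}
minimal pieces: {0:a, 4:c}
ways to finish when only these pieces remain (= sum over removing one remaining piece with nothing left below it):
  1 left: {5}→1  {6}→1
  2 left: {3,6}→1  {4,5}→1  {5,6}→2
  3 left: {2,3,6}→1  {3,5,6}→3  {4,5,6}→3
  4 left: {1,2,3,6}→1  {2,3,5,6}→4  {3,4,5,6}→6
  5 left: {0,1,2,3,6}→1  {1,2,3,5,6}→5  {2,3,4,5,6}→10
  placing 0:a first → 15 extensions
  placing 4:c first → 6 extensions
total linear extensions = 21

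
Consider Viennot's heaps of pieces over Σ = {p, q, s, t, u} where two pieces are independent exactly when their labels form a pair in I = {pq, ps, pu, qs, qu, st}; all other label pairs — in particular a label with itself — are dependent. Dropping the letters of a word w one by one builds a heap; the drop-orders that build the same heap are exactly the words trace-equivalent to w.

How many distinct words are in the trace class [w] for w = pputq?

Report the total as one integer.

3

#0=p has no predecessor
#1=p depends on [0:p]
#2=u has no predecessor
#3=t depends on [1:p, 2:u]
#4=q depends on [3:t]
sources: [0:p, 2:u]
N(rest) = Σ N(rest − s) over sources s of rest; N(one piece) = 1:
  size 1 → [4]=1
  size 2 → [3,4]=1
  size 3 → [1,3,4]=1  [2,3,4]=1
  first=0(p) contributes 2
  first=2(u) contributes 1
|[w]| = 3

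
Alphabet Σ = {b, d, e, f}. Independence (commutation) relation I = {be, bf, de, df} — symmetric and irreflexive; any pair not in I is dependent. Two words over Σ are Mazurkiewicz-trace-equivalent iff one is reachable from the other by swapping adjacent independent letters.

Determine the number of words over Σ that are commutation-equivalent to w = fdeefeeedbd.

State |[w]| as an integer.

330

#0=f has no predecessor
#1=d has no predecessor
#2=e depends on [0:f]
#3=e depends on [2:e]
#4=f depends on [3:e]
#5=e depends on [4:f]
#6=e depends on [5:e]
#7=e depends on [6:e]
#8=d depends on [1:d]
#9=b depends on [8:d]
#10=d depends on [9:b]
sources: [0:f, 1:d]
N(rest) = Σ N(rest − s) over sources s of rest; N(one piece) = 1:
  size 1 → [7]=1  [10]=1
  size 2 → [6,7]=1  [7,10]=2  [9,10]=1
  size 3 → [5,6,7]=1  [6,7,10]=3  [7,9,10]=3  [8,9,10]=1
  size 4 → [1,8,9,10]=1  [4,5,6,7]=1  [5,6,7,10]=4  [6,7,9,10]=6  [7,8,9,10]=4
  size 5 → [1,7,8,9,10]=5  [3,4,5,6,7]=1  [4,5,6,7,10]=5  [5,6,7,9,10]=10  [6,7,8,9,10]=10
  size 6 → [1,6,7,8,9,10]=15  [2,3,4,5,6,7]=1  [3,4,5,6,7,10]=6  [4,5,6,7,9,10]=15  [5,6,7,8,9,10]=20
  size 7 → [0,2,3,4,5,6,7]=1  [1,5,6,7,8,9,10]=35  [2,3,4,5,6,7,10]=7  [3,4,5,6,7,9,10]=21  [4,5,6,7,8,9,10]=35
  size 8 → [0,2,3,4,5,6,7,10]=8  [1,4,5,6,7,8,9,10]=70  [2,3,4,5,6,7,9,10]=28  [3,4,5,6,7,8,9,10]=56
  size 9 → [0,2,3,4,5,6,7,9,10]=36  [1,3,4,5,6,7,8,9,10]=126  [2,3,4,5,6,7,8,9,10]=84
  first=0(f) contributes 210
  first=1(d) contributes 120
|[w]| = 330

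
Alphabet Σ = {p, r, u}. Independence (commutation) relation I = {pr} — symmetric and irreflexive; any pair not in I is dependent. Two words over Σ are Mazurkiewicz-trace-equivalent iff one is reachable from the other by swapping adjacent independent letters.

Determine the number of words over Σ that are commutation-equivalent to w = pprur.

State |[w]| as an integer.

piece 0:p — minimal
piece 1:p rests on {0:p}
piece 2:r — minimal
piece 3:u rests on {1:p, 2:r}
piece 4:r rests on {3:u}
minimal pieces: {0:p, 2:r}
ways to finish when only these pieces remain (= sum over removing one remaining piece with nothing left below it):
  1 left: {4}→1
  2 left: {3,4}→1
  3 left: {1,3,4}→1  {2,3,4}→1
  placing 0:p first → 2 extensions
  placing 2:r first → 1 extensions
total linear extensions = 3

3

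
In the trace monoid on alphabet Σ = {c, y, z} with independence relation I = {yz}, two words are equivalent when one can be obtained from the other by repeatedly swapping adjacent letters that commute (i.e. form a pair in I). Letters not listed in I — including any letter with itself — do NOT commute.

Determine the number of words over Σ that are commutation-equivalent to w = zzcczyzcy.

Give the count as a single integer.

drop 0:z onto floor
drop 1:z onto {0:z}
drop 2:c onto {1:z}
drop 3:c onto {2:c}
drop 4:z onto {3:c}
drop 5:y onto {3:c}
drop 6:z onto {4:z}
drop 7:c onto {5:y, 6:z}
drop 8:y onto {7:c}
ground layer = {0:z}
drop-orders for the pieces not yet dropped (sum over which currently-grounded one goes next):
  1 to go: {8} 1
  2 to go: {7,8} 1
  3 to go: {5,7,8} 1  {6,7,8} 1
  4 to go: {4,6,7,8} 1  {5,6,7,8} 2
  5 to go: {4,5,6,7,8} 3
  6 to go: {3,4,5,6,7,8} 3
  7 to go: {2,3,4,5,6,7,8} 3
  if 0:z drops first: 3 orders

3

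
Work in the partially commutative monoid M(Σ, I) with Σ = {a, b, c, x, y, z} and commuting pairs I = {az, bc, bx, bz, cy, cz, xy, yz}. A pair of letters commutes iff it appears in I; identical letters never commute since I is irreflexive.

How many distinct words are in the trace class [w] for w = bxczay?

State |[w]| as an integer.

drop 0:b onto floor
drop 1:x onto floor
drop 2:c onto {1:x}
drop 3:z onto {1:x}
drop 4:a onto {0:b, 2:c}
drop 5:y onto {4:a}
ground layer = {0:b, 1:x}
drop-orders for the pieces not yet dropped (sum over which currently-grounded one goes next):
  1 to go: {3} 1  {5} 1
  2 to go: {3,5} 2  {4,5} 1
  3 to go: {0,4,5} 1  {2,4,5} 1  {3,4,5} 3
  4 to go: {0,2,4,5} 2  {0,3,4,5} 4  {2,3,4,5} 4
  if 0:b drops first: 4 orders
  if 1:x drops first: 10 orders
heap linearizations: 14

14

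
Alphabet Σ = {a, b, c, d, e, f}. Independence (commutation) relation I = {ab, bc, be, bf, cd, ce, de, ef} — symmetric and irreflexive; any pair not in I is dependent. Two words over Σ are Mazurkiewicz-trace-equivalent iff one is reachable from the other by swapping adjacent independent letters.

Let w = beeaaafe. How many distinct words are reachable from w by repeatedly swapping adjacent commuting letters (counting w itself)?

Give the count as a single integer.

0(b) covers ∅
1(e) covers ∅
2(e) covers 1:e
3(a) covers 2:e
4(a) covers 3:a
5(a) covers 4:a
6(f) covers 5:a
7(e) covers 5:a
floor of heap: 0:b, 1:e
completions by unplaced set U, small U first (add the entries for U minus each lowest piece of U):
  |U|=1: {0}:1  {6}:1  {7}:1
  |U|=2: {0,6}:2  {0,7}:2  {6,7}:2
  |U|=3: {0,6,7}:6  {5,6,7}:2
  |U|=4: {0,5,6,7}:8  {4,5,6,7}:2
  |U|=5: {0,4,5,6,7}:10  {3,4,5,6,7}:2
  |U|=6: {0,3,4,5,6,7}:12  {2,3,4,5,6,7}:2
  start at 0(b): 2
  start at 1(e): 14
sum over floor = 16

16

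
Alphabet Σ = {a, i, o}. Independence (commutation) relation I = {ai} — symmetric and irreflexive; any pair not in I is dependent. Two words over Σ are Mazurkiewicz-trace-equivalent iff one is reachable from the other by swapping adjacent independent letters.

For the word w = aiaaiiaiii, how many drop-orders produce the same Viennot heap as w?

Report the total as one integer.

210

#0=a has no predecessor
#1=i has no predecessor
#2=a depends on [0:a]
#3=a depends on [2:a]
#4=i depends on [1:i]
#5=i depends on [4:i]
#6=a depends on [3:a]
#7=i depends on [5:i]
#8=i depends on [7:i]
#9=i depends on [8:i]
sources: [0:a, 1:i]
N(rest) = Σ N(rest − s) over sources s of rest; N(one piece) = 1:
  size 1 → [6]=1  [9]=1
  size 2 → [3,6]=1  [6,9]=2  [8,9]=1
  size 3 → [2,3,6]=1  [3,6,9]=3  [6,8,9]=3  [7,8,9]=1
  size 4 → [0,2,3,6]=1  [2,3,6,9]=4  [3,6,8,9]=6  [5,7,8,9]=1  [6,7,8,9]=4
  size 5 → [0,2,3,6,9]=5  [2,3,6,8,9]=10  [3,6,7,8,9]=10  [4,5,7,8,9]=1  [5,6,7,8,9]=5
  size 6 → [0,2,3,6,8,9]=15  [1,4,5,7,8,9]=1  [2,3,6,7,8,9]=20  [3,5,6,7,8,9]=15  [4,5,6,7,8,9]=6
  size 7 → [0,2,3,6,7,8,9]=35  [1,4,5,6,7,8,9]=7  [2,3,5,6,7,8,9]=35  [3,4,5,6,7,8,9]=21
  size 8 → [0,2,3,5,6,7,8,9]=70  [1,3,4,5,6,7,8,9]=28  [2,3,4,5,6,7,8,9]=56
  first=0(a) contributes 84
  first=1(i) contributes 126
|[w]| = 210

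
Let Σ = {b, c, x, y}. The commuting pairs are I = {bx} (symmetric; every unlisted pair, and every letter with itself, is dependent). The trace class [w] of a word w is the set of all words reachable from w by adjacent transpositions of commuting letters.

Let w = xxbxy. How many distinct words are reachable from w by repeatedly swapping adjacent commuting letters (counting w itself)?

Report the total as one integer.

piece 0:x — minimal
piece 1:x rests on {0:x}
piece 2:b — minimal
piece 3:x rests on {1:x}
piece 4:y rests on {2:b, 3:x}
minimal pieces: {0:x, 2:b}
ways to finish when only these pieces remain (= sum over removing one remaining piece with nothing left below it):
  1 left: {4}→1
  2 left: {2,4}→1  {3,4}→1
  3 left: {1,3,4}→1  {2,3,4}→2
  placing 0:x first → 3 extensions
  placing 2:b first → 1 extensions
total linear extensions = 4

4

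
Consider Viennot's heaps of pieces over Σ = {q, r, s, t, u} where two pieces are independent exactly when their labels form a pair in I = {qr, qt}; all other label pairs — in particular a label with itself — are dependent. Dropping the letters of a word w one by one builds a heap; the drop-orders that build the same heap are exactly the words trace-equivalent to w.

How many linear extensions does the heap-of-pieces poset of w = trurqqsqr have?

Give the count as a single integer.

0(t) covers ∅
1(r) covers 0:t
2(u) covers 1:r
3(r) covers 2:u
4(q) covers 2:u
5(q) covers 4:q
6(s) covers 3:r, 5:q
7(q) covers 6:s
8(r) covers 6:s
floor of heap: 0:t
completions by unplaced set U, small U first (add the entries for U minus each lowest piece of U):
  |U|=1: {7}:1  {8}:1
  |U|=2: {7,8}:2
  |U|=3: {6,7,8}:2
  |U|=4: {3,6,7,8}:2  {5,6,7,8}:2
  |U|=5: {3,5,6,7,8}:4  {4,5,6,7,8}:2
  |U|=6: {3,4,5,6,7,8}:6
  |U|=7: {2,3,4,5,6,7,8}:6
  start at 0(t): 6

6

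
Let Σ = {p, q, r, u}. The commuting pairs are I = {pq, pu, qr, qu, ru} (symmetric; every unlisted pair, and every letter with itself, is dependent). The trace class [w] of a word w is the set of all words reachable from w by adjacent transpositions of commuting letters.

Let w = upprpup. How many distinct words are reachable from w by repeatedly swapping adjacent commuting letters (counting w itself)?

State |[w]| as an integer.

#0=u has no predecessor
#1=p has no predecessor
#2=p depends on [1:p]
#3=r depends on [2:p]
#4=p depends on [3:r]
#5=u depends on [0:u]
#6=p depends on [4:p]
sources: [0:u, 1:p]
N(rest) = Σ N(rest − s) over sources s of rest; N(one piece) = 1:
  size 1 → [5]=1  [6]=1
  size 2 → [0,5]=1  [4,6]=1  [5,6]=2
  size 3 → [0,5,6]=3  [3,4,6]=1  [4,5,6]=3
  size 4 → [0,4,5,6]=6  [2,3,4,6]=1  [3,4,5,6]=4
  size 5 → [0,3,4,5,6]=10  [1,2,3,4,6]=1  [2,3,4,5,6]=5
  first=0(u) contributes 6
  first=1(p) contributes 15
|[w]| = 21

21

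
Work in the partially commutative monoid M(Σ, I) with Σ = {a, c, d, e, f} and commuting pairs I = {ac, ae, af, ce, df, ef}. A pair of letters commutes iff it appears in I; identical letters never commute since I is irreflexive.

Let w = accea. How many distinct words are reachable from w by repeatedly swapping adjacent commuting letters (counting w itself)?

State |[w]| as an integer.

piece 0:a — minimal
piece 1:c — minimal
piece 2:c rests on {1:c}
piece 3:e — minimal
piece 4:a rests on {0:a}
minimal pieces: {0:a, 1:c, 3:e}
ways to finish when only these pieces remain (= sum over removing one remaining piece with nothing left below it):
  1 left: {2}→1  {3}→1  {4}→1
  2 left: {0,4}→1  {1,2}→1  {2,3}→2  {2,4}→2  {3,4}→2
  3 left: {0,2,4}→3  {0,3,4}→3  {1,2,3}→3  {1,2,4}→3  {2,3,4}→6
  placing 0:a first → 12 extensions
  placing 1:c first → 12 extensions
  placing 3:e first → 6 extensions
total linear extensions = 30

30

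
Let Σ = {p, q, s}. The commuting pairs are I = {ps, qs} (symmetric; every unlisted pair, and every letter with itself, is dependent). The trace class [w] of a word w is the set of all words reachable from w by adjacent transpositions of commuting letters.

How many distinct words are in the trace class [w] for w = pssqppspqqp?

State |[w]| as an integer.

#0=p has no predecessor
#1=s has no predecessor
#2=s depends on [1:s]
#3=q depends on [0:p]
#4=p depends on [3:q]
#5=p depends on [4:p]
#6=s depends on [2:s]
#7=p depends on [5:p]
#8=q depends on [7:p]
#9=q depends on [8:q]
#10=p depends on [9:q]
sources: [0:p, 1:s]
N(rest) = Σ N(rest − s) over sources s of rest; N(one piece) = 1:
  size 1 → [6]=1  [10]=1
  size 2 → [2,6]=1  [6,10]=2  [9,10]=1
  size 3 → [1,2,6]=1  [2,6,10]=3  [6,9,10]=3  [8,9,10]=1
  size 4 → [1,2,6,10]=4  [2,6,9,10]=6  [6,8,9,10]=4  [7,8,9,10]=1
  size 5 → [1,2,6,9,10]=10  [2,6,8,9,10]=10  [5,7,8,9,10]=1  [6,7,8,9,10]=5
  size 6 → [1,2,6,8,9,10]=20  [2,6,7,8,9,10]=15  [4,5,7,8,9,10]=1  [5,6,7,8,9,10]=6
  size 7 → [1,2,6,7,8,9,10]=35  [2,5,6,7,8,9,10]=21  [3,4,5,7,8,9,10]=1  [4,5,6,7,8,9,10]=7
  size 8 → [0,3,4,5,7,8,9,10]=1  [1,2,5,6,7,8,9,10]=56  [2,4,5,6,7,8,9,10]=28  [3,4,5,6,7,8,9,10]=8
  size 9 → [0,3,4,5,6,7,8,9,10]=9  [1,2,4,5,6,7,8,9,10]=84  [2,3,4,5,6,7,8,9,10]=36
  first=0(p) contributes 120
  first=1(s) contributes 45
|[w]| = 165

165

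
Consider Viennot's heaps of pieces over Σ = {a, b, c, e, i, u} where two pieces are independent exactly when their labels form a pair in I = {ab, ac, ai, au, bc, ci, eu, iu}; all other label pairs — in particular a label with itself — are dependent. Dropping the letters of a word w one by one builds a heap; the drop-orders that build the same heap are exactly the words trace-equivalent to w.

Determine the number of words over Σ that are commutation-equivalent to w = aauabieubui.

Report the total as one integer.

180

piece 0:a — minimal
piece 1:a rests on {0:a}
piece 2:u — minimal
piece 3:a rests on {1:a}
piece 4:b rests on {2:u}
piece 5:i rests on {4:b}
piece 6:e rests on {3:a, 5:i}
piece 7:u rests on {4:b}
piece 8:b rests on {6:e, 7:u}
piece 9:u rests on {8:b}
piece 10:i rests on {8:b}
minimal pieces: {0:a, 2:u}
ways to finish when only these pieces remain (= sum over removing one remaining piece with nothing left below it):
  1 left: {9}→1  {10}→1
  2 left: {9,10}→2
  3 left: {8,9,10}→2
  4 left: {6,8,9,10}→2  {7,8,9,10}→2
  5 left: {3,6,8,9,10}→2  {5,6,8,9,10}→2  {6,7,8,9,10}→4
  6 left: {1,3,6,8,9,10}→2  {3,5,6,8,9,10}→4  {3,6,7,8,9,10}→6  {5,6,7,8,9,10}→6
  7 left: {0,1,3,6,8,9,10}→2  {1,3,5,6,8,9,10}→6  {1,3,6,7,8,9,10}→8  {3,5,6,7,8,9,10}→16  {4,5,6,7,8,9,10}→6
  8 left: {0,1,3,5,6,8,9,10}→8  {0,1,3,6,7,8,9,10}→10  {1,3,5,6,7,8,9,10}→30  {2,4,5,6,7,8,9,10}→6  {3,4,5,6,7,8,9,10}→22
  9 left: {0,1,3,5,6,7,8,9,10}→48  {1,3,4,5,6,7,8,9,10}→52  {2,3,4,5,6,7,8,9,10}→28
  placing 0:a first → 80 extensions
  placing 2:u first → 100 extensions
total linear extensions = 180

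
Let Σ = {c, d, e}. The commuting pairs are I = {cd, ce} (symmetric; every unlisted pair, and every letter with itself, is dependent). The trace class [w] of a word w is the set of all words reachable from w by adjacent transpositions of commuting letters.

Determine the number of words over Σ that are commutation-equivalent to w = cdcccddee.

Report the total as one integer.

126

piece 0:c — minimal
piece 1:d — minimal
piece 2:c rests on {0:c}
piece 3:c rests on {2:c}
piece 4:c rests on {3:c}
piece 5:d rests on {1:d}
piece 6:d rests on {5:d}
piece 7:e rests on {6:d}
piece 8:e rests on {7:e}
minimal pieces: {0:c, 1:d}
ways to finish when only these pieces remain (= sum over removing one remaining piece with nothing left below it):
  1 left: {4}→1  {8}→1
  2 left: {3,4}→1  {4,8}→2  {7,8}→1
  3 left: {2,3,4}→1  {3,4,8}→3  {4,7,8}→3  {6,7,8}→1
  4 left: {0,2,3,4}→1  {2,3,4,8}→4  {3,4,7,8}→6  {4,6,7,8}→4  {5,6,7,8}→1
  5 left: {0,2,3,4,8}→5  {1,5,6,7,8}→1  {2,3,4,7,8}→10  {3,4,6,7,8}→10  {4,5,6,7,8}→5
  6 left: {0,2,3,4,7,8}→15  {1,4,5,6,7,8}→6  {2,3,4,6,7,8}→20  {3,4,5,6,7,8}→15
  7 left: {0,2,3,4,6,7,8}→35  {1,3,4,5,6,7,8}→21  {2,3,4,5,6,7,8}→35
  placing 0:c first → 56 extensions
  placing 1:d first → 70 extensions
total linear extensions = 126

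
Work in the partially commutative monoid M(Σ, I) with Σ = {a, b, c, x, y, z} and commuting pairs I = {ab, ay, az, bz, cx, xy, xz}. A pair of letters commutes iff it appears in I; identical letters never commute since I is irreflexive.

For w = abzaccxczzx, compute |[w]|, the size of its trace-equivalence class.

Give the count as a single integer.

273

drop 0:a onto floor
drop 1:b onto floor
drop 2:z onto floor
drop 3:a onto {0:a}
drop 4:c onto {1:b, 2:z, 3:a}
drop 5:c onto {4:c}
drop 6:x onto {1:b, 3:a}
drop 7:c onto {5:c}
drop 8:z onto {7:c}
drop 9:z onto {8:z}
drop 10:x onto {6:x}
ground layer = {0:a, 1:b, 2:z}
drop-orders for the pieces not yet dropped (sum over which currently-grounded one goes next):
  1 to go: {9} 1  {10} 1
  2 to go: {6,10} 1  {8,9} 1  {9,10} 2
  3 to go: {6,9,10} 3  {7,8,9} 1  {8,9,10} 3
  4 to go: {5,7,8,9} 1  {6,8,9,10} 6  {7,8,9,10} 4
  5 to go: {4,5,7,8,9} 1  {5,7,8,9,10} 5  {6,7,8,9,10} 10
  6 to go: {2,4,5,7,8,9} 1  {4,5,7,8,9,10} 6  {5,6,7,8,9,10} 15
  7 to go: {2,4,5,7,8,9,10} 7  {4,5,6,7,8,9,10} 21
  8 to go: {1,4,5,6,7,8,9,10} 21  {2,4,5,6,7,8,9,10} 28  {3,4,5,6,7,8,9,10} 21
  9 to go: {0,3,4,5,6,7,8,9,10} 21  {1,2,4,5,6,7,8,9,10} 49  {1,3,4,5,6,7,8,9,10} 42  {2,3,4,5,6,7,8,9,10} 49
  if 0:a drops first: 140 orders
  if 1:b drops first: 70 orders
  if 2:z drops first: 63 orders
heap linearizations: 273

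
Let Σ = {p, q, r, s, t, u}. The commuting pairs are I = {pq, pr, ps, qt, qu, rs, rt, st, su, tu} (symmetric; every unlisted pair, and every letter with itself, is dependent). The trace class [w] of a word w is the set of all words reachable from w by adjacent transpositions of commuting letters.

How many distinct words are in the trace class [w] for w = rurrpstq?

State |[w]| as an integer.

65

0(r) covers ∅
1(u) covers 0:r
2(r) covers 1:u
3(r) covers 2:r
4(p) covers 1:u
5(s) covers ∅
6(t) covers 4:p
7(q) covers 3:r, 5:s
floor of heap: 0:r, 5:s
completions by unplaced set U, small U first (add the entries for U minus each lowest piece of U):
  |U|=1: {6}:1  {7}:1
  |U|=2: {3,7}:1  {4,6}:1  {5,7}:1  {6,7}:2
  |U|=3: {2,3,7}:1  {3,5,7}:2  {3,6,7}:3  {4,6,7}:3  {5,6,7}:3
  |U|=4: {2,3,5,7}:3  {2,3,6,7}:4  {3,4,6,7}:6  {3,5,6,7}:8  {4,5,6,7}:6
  |U|=5: {2,3,4,6,7}:10  {2,3,5,6,7}:15  {3,4,5,6,7}:20
  |U|=6: {1,2,3,4,6,7}:10  {2,3,4,5,6,7}:45
  start at 0(r): 55
  start at 5(s): 10
sum over floor = 65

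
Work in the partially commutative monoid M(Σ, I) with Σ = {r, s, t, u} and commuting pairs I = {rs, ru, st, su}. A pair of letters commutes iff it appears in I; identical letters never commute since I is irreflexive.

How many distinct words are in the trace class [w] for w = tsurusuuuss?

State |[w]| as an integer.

1980

0(t) covers ∅
1(s) covers ∅
2(u) covers 0:t
3(r) covers 0:t
4(u) covers 2:u
5(s) covers 1:s
6(u) covers 4:u
7(u) covers 6:u
8(u) covers 7:u
9(s) covers 5:s
10(s) covers 9:s
floor of heap: 0:t, 1:s
completions by unplaced set U, small U first (add the entries for U minus each lowest piece of U):
  |U|=1: {3}:1  {8}:1  {10}:1
  |U|=2: {3,8}:2  {3,10}:2  {7,8}:1  {8,10}:2  {9,10}:1
  |U|=3: {3,7,8}:3  {3,8,10}:6  {3,9,10}:3  {5,9,10}:1  {6,7,8}:1  {7,8,10}:3  {8,9,10}:3
  |U|=4: {1,5,9,10}:1  {3,5,9,10}:4  {3,6,7,8}:4  {3,7,8,10}:12  {3,8,9,10}:12  {4,6,7,8}:1  {5,8,9,10}:4  {6,7,8,10}:4  {7,8,9,10}:6
  |U|=5: {1,3,5,9,10}:5  {1,5,8,9,10}:5  {2,4,6,7,8}:1  {3,4,6,7,8}:5  {3,5,8,9,10}:20  {3,6,7,8,10}:20  {3,7,8,9,10}:30  {4,6,7,8,10}:5  {5,7,8,9,10}:10  {6,7,8,9,10}:10
  |U|=6: {1,3,5,8,9,10}:30  {1,5,7,8,9,10}:15  {2,3,4,6,7,8}:6  {2,4,6,7,8,10}:6  {3,4,6,7,8,10}:30  {3,5,7,8,9,10}:60  {3,6,7,8,9,10}:60  {4,6,7,8,9,10}:15  {5,6,7,8,9,10}:20
  |U|=7: {0,2,3,4,6,7,8}:6  {1,3,5,7,8,9,10}:105  {1,5,6,7,8,9,10}:35  {2,3,4,6,7,8,10}:42  {2,4,6,7,8,9,10}:21  {3,4,6,7,8,9,10}:105  {3,5,6,7,8,9,10}:140  {4,5,6,7,8,9,10}:35
  |U|=8: {0,2,3,4,6,7,8,10}:48  {1,3,5,6,7,8,9,10}:280  {1,4,5,6,7,8,9,10}:70  {2,3,4,6,7,8,9,10}:168  {2,4,5,6,7,8,9,10}:56  {3,4,5,6,7,8,9,10}:280
  |U|=9: {0,2,3,4,6,7,8,9,10}:216  {1,2,4,5,6,7,8,9,10}:126  {1,3,4,5,6,7,8,9,10}:630  {2,3,4,5,6,7,8,9,10}:504
  start at 0(t): 1260
  start at 1(s): 720
sum over floor = 1980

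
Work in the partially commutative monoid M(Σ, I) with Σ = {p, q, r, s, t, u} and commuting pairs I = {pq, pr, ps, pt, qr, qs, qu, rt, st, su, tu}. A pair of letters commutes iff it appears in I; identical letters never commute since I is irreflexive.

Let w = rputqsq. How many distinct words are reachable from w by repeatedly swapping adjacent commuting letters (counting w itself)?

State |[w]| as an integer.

175

#0=r has no predecessor
#1=p has no predecessor
#2=u depends on [0:r, 1:p]
#3=t has no predecessor
#4=q depends on [3:t]
#5=s depends on [0:r]
#6=q depends on [4:q]
sources: [0:r, 1:p, 3:t]
N(rest) = Σ N(rest − s) over sources s of rest; N(one piece) = 1:
  size 1 → [2]=1  [5]=1  [6]=1
  size 2 → [1,2]=1  [2,5]=2  [2,6]=2  [4,6]=1  [5,6]=2
  size 3 → [0,2,5]=2  [1,2,5]=3  [1,2,6]=3  [2,4,6]=3  [2,5,6]=6  [3,4,6]=1  [4,5,6]=3
  size 4 → [0,1,2,5]=5  [0,2,5,6]=8  [1,2,4,6]=6  [1,2,5,6]=12  [2,3,4,6]=4  [2,4,5,6]=12  [3,4,5,6]=4
  size 5 → [0,1,2,5,6]=25  [0,2,4,5,6]=20  [1,2,3,4,6]=10  [1,2,4,5,6]=30  [2,3,4,5,6]=20
  first=0(r) contributes 60
  first=1(p) contributes 40
  first=3(t) contributes 75
|[w]| = 175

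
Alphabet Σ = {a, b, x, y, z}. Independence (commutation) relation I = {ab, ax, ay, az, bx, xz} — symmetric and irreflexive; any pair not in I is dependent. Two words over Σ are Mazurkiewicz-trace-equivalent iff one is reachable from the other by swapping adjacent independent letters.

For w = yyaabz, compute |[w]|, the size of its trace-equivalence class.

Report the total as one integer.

0(y) covers ∅
1(y) covers 0:y
2(a) covers ∅
3(a) covers 2:a
4(b) covers 1:y
5(z) covers 4:b
floor of heap: 0:y, 2:a
completions by unplaced set U, small U first (add the entries for U minus each lowest piece of U):
  |U|=1: {3}:1  {5}:1
  |U|=2: {2,3}:1  {3,5}:2  {4,5}:1
  |U|=3: {1,4,5}:1  {2,3,5}:3  {3,4,5}:3
  |U|=4: {0,1,4,5}:1  {1,3,4,5}:4  {2,3,4,5}:6
  start at 0(y): 10
  start at 2(a): 5
sum over floor = 15

15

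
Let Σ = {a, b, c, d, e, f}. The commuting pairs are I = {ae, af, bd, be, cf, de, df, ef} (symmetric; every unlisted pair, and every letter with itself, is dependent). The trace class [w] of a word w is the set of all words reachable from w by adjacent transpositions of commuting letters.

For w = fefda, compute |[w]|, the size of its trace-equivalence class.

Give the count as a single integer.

piece 0:f — minimal
piece 1:e — minimal
piece 2:f rests on {0:f}
piece 3:d — minimal
piece 4:a rests on {3:d}
minimal pieces: {0:f, 1:e, 3:d}
ways to finish when only these pieces remain (= sum over removing one remaining piece with nothing left below it):
  1 left: {1}→1  {2}→1  {4}→1
  2 left: {0,2}→1  {1,2}→2  {1,4}→2  {2,4}→2  {3,4}→1
  3 left: {0,1,2}→3  {0,2,4}→3  {1,2,4}→6  {1,3,4}→3  {2,3,4}→3
  placing 0:f first → 12 extensions
  placing 1:e first → 6 extensions
  placing 3:d first → 12 extensions
total linear extensions = 30

30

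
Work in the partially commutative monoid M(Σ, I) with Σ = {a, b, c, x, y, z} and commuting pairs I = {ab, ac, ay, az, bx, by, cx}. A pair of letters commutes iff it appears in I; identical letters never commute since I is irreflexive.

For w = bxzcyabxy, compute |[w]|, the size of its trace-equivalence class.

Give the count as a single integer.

#0=b has no predecessor
#1=x has no predecessor
#2=z depends on [0:b, 1:x]
#3=c depends on [2:z]
#4=y depends on [3:c]
#5=a depends on [1:x]
#6=b depends on [3:c]
#7=x depends on [4:y, 5:a]
#8=y depends on [7:x]
sources: [0:b, 1:x]
N(rest) = Σ N(rest − s) over sources s of rest; N(one piece) = 1:
  size 1 → [6]=1  [8]=1
  size 2 → [6,8]=2  [7,8]=1
  size 3 → [4,7,8]=1  [5,7,8]=1  [6,7,8]=3
  size 4 → [4,5,7,8]=2  [4,6,7,8]=4  [5,6,7,8]=4
  size 5 → [3,4,6,7,8]=4  [4,5,6,7,8]=10
  size 6 → [2,3,4,6,7,8]=4  [3,4,5,6,7,8]=14
  size 7 → [0,2,3,4,6,7,8]=4  [2,3,4,5,6,7,8]=18
  first=0(b) contributes 18
  first=1(x) contributes 22
|[w]| = 40

40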